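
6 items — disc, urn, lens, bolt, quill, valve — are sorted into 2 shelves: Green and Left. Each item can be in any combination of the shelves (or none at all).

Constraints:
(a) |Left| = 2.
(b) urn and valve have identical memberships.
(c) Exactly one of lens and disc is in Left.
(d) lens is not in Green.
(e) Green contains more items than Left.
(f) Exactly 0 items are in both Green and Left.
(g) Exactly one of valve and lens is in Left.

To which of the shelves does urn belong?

urn: Green

From (d): lens ∉ Green.
Suppose urn ∉ Green: no assignment then satisfies all the clues, so urn ∈ Green.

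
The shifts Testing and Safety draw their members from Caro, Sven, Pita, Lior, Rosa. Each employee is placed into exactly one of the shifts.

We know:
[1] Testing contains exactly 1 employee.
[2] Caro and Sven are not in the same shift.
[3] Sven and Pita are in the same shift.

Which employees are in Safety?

Safety = {Lior, Pita, Rosa, Sven}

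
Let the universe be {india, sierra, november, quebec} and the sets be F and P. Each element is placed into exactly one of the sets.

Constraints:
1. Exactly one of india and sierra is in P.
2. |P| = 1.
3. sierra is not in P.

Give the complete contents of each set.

From (3): sierra ∉ P.
(1) (exactly one): india ∈ P.
(2): P already has 1, so the rest are out.
Only one set left: sierra ∈ F.
Only one set left: november ∈ F.
Only one set left: quebec ∈ F.

F = {november, quebec, sierra}; P = {india}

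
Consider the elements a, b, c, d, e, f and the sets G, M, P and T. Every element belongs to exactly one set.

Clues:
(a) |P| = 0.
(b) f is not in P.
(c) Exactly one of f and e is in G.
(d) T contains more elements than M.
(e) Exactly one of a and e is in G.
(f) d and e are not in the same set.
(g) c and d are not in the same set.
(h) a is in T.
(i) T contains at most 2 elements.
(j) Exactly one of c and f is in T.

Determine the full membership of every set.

G = {b, c, e}; M = {d}; P = {}; T = {a, f}

From (b): f ∉ P.
From (h): a ∈ T.
(a): P already has 0, so the rest are out.
(e) (exactly one): e ∈ G.
(f): d ∉ G.
(c) (exactly one): f ∉ G.
Suppose b ∉ G: no assignment then satisfies all the clues, so b ∈ G.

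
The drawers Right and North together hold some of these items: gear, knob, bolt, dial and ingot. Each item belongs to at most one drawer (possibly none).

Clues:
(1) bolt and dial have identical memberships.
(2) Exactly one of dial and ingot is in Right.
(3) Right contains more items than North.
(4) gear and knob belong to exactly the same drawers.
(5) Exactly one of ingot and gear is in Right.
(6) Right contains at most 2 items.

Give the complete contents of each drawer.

Right = {ingot}; North = {}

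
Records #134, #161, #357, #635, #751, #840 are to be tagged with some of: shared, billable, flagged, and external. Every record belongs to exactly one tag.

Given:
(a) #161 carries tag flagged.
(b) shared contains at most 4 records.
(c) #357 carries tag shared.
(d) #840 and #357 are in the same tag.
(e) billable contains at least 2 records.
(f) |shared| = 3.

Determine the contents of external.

external = {}

From (a): #161 ∈ flagged.
From (c): #357 ∈ shared.
(d): #840 matches #357: #840 ∈ shared.
Suppose #134 ∈ external: no assignment then satisfies all the clues, so #134 ∉ external.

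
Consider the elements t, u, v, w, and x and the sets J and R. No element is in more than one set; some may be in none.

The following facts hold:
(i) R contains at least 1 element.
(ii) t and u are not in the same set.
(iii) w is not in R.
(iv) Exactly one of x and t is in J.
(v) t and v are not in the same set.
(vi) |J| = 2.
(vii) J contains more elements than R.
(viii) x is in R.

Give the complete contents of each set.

From (iii): w ∉ R.
From (viii): x ∈ R.
(iv) (exactly one): t ∈ J.
(v): v ∉ J.
(ii): u ∉ J.
(vi): only 2 candidates remain for J, so all are in.
Suppose u ∈ R: no assignment then satisfies all the clues, so u ∉ R.

J = {t, w}; R = {x}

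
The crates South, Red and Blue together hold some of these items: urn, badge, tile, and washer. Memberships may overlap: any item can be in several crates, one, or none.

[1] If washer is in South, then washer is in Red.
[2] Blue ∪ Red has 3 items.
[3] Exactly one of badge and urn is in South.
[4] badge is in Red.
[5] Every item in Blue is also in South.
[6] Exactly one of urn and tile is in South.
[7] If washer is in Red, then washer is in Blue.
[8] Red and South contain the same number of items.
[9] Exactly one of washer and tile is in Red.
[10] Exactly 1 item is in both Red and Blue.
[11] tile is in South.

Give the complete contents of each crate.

South = {badge, tile, washer}; Red = {badge, urn, washer}; Blue = {washer}

From (4): badge ∈ Red.
From (11): tile ∈ South.
(6) (exactly one): urn ∉ South.
(3) (exactly one): badge ∈ South.
(5) contrapositive: urn ∉ Blue.
Suppose urn ∉ Red: no assignment then satisfies all the clues, so urn ∈ Red.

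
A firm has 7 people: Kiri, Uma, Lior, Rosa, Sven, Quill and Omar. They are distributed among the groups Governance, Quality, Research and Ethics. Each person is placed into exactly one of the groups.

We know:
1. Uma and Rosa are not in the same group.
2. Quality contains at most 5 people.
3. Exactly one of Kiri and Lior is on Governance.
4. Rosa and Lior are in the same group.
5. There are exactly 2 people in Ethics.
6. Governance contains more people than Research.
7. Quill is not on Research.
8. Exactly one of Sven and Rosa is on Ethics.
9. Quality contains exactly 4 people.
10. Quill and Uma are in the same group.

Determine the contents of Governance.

Governance = {Kiri}

From (7): Quill ∉ Research.
(10): Uma matches Quill: Uma ∉ Research.
Suppose Kiri ∉ Governance: no assignment then satisfies all the clues, so Kiri ∈ Governance.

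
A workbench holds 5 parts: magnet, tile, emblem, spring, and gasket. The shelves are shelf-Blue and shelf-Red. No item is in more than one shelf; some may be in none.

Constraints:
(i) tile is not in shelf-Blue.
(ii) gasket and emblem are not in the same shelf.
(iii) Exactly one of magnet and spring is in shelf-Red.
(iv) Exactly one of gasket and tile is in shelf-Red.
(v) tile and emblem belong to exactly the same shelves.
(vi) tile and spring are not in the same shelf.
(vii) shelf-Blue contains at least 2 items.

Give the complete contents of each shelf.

shelf-Blue = {gasket, spring}; shelf-Red = {emblem, magnet, tile}

From (i): tile ∉ shelf-Blue.
(v): emblem matches tile: emblem ∉ shelf-Blue.
Suppose magnet ∈ shelf-Blue: no assignment then satisfies all the clues, so magnet ∉ shelf-Blue.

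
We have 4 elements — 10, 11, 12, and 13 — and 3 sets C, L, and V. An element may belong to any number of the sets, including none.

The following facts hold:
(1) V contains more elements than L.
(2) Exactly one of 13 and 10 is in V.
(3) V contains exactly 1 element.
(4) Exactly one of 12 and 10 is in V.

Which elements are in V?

V = {10}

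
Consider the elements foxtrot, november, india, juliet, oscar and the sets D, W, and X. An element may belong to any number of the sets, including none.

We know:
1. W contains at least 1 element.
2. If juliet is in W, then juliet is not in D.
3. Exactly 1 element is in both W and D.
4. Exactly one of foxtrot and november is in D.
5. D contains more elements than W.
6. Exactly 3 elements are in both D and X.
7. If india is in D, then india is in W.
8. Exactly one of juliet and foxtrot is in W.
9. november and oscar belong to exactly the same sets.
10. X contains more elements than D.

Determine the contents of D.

D = {india, november, oscar}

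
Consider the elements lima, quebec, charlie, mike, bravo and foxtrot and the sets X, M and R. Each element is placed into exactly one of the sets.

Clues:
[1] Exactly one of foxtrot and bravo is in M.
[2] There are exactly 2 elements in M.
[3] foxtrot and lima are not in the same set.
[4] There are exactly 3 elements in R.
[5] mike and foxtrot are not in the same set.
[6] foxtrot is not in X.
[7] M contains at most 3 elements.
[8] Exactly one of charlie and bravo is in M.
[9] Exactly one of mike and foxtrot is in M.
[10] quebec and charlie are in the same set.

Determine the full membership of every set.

X = {lima}; M = {bravo, mike}; R = {charlie, foxtrot, quebec}

From (6): foxtrot ∉ X.
Suppose lima ∉ X: no assignment then satisfies all the clues, so lima ∈ X.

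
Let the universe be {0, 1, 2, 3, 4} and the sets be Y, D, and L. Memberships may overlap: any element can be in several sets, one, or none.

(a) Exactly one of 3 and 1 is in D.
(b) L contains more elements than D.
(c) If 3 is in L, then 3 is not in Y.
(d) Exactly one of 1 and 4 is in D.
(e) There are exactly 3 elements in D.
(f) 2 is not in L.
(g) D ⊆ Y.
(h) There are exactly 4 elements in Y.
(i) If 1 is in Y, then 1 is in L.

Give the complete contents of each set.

From (f): 2 ∉ L.
Suppose 0 ∉ Y: no assignment then satisfies all the clues, so 0 ∈ Y.

Y = {0, 1, 2, 4}; D = {0, 1, 2}; L = {0, 1, 3, 4}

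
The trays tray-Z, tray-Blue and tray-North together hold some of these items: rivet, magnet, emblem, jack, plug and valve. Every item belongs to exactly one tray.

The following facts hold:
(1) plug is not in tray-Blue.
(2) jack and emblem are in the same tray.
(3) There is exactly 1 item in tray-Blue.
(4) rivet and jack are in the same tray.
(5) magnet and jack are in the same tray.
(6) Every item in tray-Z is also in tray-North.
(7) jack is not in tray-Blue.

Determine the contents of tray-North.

tray-North = {emblem, jack, magnet, plug, rivet}

From (1): plug ∉ tray-Blue.
From (7): jack ∉ tray-Blue.
(2): emblem matches jack: emblem ∉ tray-Blue.
(4): rivet matches jack: rivet ∉ tray-Blue.
(5): magnet matches jack: magnet ∉ tray-Blue.
(3): only 1 candidates remain for tray-Blue, so all are in.
Suppose rivet ∉ tray-North: no assignment then satisfies all the clues, so rivet ∈ tray-North.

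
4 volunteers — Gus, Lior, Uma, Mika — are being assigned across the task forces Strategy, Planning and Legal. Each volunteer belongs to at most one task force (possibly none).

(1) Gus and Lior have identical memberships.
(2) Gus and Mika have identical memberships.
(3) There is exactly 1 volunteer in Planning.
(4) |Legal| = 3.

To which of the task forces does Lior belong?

Lior: Legal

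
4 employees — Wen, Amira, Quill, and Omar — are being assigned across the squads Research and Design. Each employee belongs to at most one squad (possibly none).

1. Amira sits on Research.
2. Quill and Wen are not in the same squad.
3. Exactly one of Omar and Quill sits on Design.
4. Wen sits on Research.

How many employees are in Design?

1

From (1): Amira ∈ Research.
From (4): Wen ∈ Research.
(2): Quill ∉ Research.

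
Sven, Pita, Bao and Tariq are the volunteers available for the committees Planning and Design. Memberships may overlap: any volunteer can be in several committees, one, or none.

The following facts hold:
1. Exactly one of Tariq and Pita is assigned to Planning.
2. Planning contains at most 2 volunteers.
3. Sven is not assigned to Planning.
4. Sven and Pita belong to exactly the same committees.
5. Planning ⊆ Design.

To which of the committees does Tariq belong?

Tariq: Design, Planning

From (3): Sven ∉ Planning.
(4): Pita matches Sven: Pita ∉ Planning.
(1) (exactly one): Tariq ∈ Planning.
(5) with Tariq ∈ Planning: Tariq ∈ Design.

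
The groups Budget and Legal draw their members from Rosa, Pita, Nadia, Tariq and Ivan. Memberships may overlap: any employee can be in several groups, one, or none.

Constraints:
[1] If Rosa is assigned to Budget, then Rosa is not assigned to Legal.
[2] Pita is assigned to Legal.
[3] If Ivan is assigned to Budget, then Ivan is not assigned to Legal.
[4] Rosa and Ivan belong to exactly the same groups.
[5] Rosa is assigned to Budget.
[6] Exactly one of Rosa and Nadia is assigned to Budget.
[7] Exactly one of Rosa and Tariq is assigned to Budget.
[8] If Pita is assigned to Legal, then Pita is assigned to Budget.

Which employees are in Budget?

Budget = {Ivan, Pita, Rosa}

From (2): Pita ∈ Legal.
From (5): Rosa ∈ Budget.
(1): Rosa ∉ Legal.
(4): Ivan matches Rosa: Ivan ∈ Budget.
(4): Ivan matches Rosa: Ivan ∉ Legal.
(6) (exactly one): Nadia ∉ Budget.
(7) (exactly one): Tariq ∉ Budget.
(8): Pita ∈ Budget.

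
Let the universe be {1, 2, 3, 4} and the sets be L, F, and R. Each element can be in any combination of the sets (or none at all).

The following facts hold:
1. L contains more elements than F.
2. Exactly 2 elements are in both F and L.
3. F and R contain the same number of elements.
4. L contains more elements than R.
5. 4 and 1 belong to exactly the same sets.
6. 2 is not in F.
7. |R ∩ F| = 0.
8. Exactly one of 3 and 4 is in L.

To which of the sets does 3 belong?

3: R

From (6): 2 ∉ F.
Suppose 3 ∈ L: no assignment then satisfies all the clues, so 3 ∉ L.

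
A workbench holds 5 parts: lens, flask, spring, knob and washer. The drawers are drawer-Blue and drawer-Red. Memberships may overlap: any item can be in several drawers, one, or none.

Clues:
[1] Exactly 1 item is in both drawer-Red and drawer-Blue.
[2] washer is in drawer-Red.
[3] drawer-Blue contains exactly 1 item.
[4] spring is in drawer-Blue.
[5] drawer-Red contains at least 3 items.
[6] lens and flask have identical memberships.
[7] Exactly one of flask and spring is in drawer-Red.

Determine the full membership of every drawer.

From (2): washer ∈ drawer-Red.
From (4): spring ∈ drawer-Blue.
(3): drawer-Blue already has 1, so the rest are out.
Suppose lens ∈ drawer-Red: no assignment then satisfies all the clues, so lens ∉ drawer-Red.

drawer-Blue = {spring}; drawer-Red = {knob, spring, washer}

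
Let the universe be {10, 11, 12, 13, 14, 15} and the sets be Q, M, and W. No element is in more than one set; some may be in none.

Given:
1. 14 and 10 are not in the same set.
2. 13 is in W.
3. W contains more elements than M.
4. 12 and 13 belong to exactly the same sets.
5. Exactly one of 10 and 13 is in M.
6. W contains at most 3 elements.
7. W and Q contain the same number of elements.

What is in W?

W = {12, 13}

From (2): 13 ∈ W.
(4): 12 matches 13: 12 ∉ Q.
(4): 12 matches 13: 12 ∉ M.
(4): 12 matches 13: 12 ∈ W.
(5) (exactly one): 10 ∈ M.
(1): 14 ∉ M.
Suppose 11 ∈ W: no assignment then satisfies all the clues, so 11 ∉ W.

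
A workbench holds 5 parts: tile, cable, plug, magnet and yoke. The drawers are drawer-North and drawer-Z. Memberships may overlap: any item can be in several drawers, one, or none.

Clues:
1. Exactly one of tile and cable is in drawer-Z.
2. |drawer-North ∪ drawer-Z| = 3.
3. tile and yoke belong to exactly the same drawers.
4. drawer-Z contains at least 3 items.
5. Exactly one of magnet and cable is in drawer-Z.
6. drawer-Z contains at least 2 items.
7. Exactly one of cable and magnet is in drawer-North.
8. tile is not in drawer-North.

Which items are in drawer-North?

From (8): tile ∉ drawer-North.
(3): yoke matches tile: yoke ∉ drawer-North.
Suppose cable ∈ drawer-North: no assignment then satisfies all the clues, so cable ∉ drawer-North.

drawer-North = {magnet}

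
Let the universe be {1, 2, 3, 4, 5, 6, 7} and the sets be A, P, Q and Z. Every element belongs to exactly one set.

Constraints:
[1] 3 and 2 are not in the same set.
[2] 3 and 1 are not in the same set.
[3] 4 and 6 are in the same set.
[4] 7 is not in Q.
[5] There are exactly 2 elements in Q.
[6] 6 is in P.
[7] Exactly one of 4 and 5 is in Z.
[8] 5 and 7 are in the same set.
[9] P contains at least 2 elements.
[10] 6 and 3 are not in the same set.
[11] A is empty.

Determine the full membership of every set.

A = {}; P = {4, 6}; Q = {1, 2}; Z = {3, 5, 7}

From (4): 7 ∉ Q.
From (6): 6 ∈ P.
(3): 4 matches 6: 4 ∉ A.
(3): 4 matches 6: 4 ∈ P.
(7) (exactly one): 5 ∈ Z.
(8): 7 matches 5: 7 ∉ A.
(8): 7 matches 5: 7 ∉ P.
(8): 7 matches 5: 7 ∈ Z.
(10): 3 ∉ P.
(11): A already has 0, so the rest are out.
Suppose 1 ∈ P: no assignment then satisfies all the clues, so 1 ∉ P.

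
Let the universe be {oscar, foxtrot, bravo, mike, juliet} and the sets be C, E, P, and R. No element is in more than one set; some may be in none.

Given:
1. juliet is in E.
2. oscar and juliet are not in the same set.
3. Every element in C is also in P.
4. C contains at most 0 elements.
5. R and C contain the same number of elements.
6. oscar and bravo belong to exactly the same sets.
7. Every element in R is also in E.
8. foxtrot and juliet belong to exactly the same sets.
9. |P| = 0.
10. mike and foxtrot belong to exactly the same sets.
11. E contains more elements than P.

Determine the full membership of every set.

C = {}; E = {foxtrot, juliet, mike}; P = {}; R = {}

From (1): juliet ∈ E.
(2): oscar ∉ E.
(4): C already has 0, so the rest are out.
(6): bravo matches oscar: bravo ∉ E.
(7) contrapositive: oscar ∉ R.
(7) contrapositive: bravo ∉ R.
(8): foxtrot matches juliet: foxtrot ∈ E.
(9): P already has 0, so the rest are out.
(10): mike matches foxtrot: mike ∈ E.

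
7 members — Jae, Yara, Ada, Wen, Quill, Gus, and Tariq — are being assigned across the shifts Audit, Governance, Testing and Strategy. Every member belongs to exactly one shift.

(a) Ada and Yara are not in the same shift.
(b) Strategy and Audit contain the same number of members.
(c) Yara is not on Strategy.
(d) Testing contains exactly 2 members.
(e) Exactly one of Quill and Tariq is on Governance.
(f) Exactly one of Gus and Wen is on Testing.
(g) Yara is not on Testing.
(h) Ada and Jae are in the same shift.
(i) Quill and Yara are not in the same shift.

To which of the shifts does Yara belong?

Yara: Audit

From (c): Yara ∉ Strategy.
From (g): Yara ∉ Testing.
Suppose Yara ∉ Audit: no assignment then satisfies all the clues, so Yara ∈ Audit.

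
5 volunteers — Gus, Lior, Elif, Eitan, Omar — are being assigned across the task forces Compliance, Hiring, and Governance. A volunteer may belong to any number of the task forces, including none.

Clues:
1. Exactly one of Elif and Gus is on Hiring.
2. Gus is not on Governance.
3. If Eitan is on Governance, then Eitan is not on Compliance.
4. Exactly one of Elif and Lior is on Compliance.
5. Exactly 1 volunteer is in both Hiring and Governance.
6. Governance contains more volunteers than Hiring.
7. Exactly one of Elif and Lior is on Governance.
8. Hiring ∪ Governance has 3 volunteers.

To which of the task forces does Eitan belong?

Eitan: Governance

From (2): Gus ∉ Governance.
Suppose Eitan ∈ Compliance: no assignment then satisfies all the clues, so Eitan ∉ Compliance.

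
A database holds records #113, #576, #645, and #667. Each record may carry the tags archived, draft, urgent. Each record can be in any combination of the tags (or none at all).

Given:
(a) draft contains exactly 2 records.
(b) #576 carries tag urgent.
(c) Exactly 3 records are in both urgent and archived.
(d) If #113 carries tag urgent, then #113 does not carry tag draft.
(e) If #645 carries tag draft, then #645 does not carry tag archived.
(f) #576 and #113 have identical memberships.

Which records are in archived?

archived = {#113, #576, #667}

From (b): #576 ∈ urgent.
(f): #113 matches #576: #113 ∈ urgent.
(d): #113 ∉ draft.
(f): #576 matches #113: #576 ∉ draft.
(a): only 2 candidates remain for draft, so all are in.
(e): #645 ∉ archived.
Suppose #113 ∉ archived: no assignment then satisfies all the clues, so #113 ∈ archived.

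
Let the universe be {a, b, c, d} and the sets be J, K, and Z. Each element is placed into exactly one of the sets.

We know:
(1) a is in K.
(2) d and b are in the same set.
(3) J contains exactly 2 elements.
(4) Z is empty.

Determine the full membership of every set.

J = {b, d}; K = {a, c}; Z = {}

From (1): a ∈ K.
(4): Z already has 0, so the rest are out.
Suppose b ∉ J: no assignment then satisfies all the clues, so b ∈ J.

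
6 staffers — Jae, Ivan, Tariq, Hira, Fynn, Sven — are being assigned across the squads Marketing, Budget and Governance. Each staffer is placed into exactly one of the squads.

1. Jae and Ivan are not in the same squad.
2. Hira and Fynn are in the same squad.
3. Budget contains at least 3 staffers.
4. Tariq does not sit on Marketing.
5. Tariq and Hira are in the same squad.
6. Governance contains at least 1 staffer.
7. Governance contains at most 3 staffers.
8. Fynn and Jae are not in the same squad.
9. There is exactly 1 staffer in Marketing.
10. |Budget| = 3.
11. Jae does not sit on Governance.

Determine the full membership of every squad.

Marketing = {Jae}; Budget = {Fynn, Hira, Tariq}; Governance = {Ivan, Sven}

From (4): Tariq ∉ Marketing.
From (11): Jae ∉ Governance.
(5): Hira matches Tariq: Hira ∉ Marketing.
(2): Fynn matches Hira: Fynn ∉ Marketing.
Suppose Jae ∉ Marketing: no assignment then satisfies all the clues, so Jae ∈ Marketing.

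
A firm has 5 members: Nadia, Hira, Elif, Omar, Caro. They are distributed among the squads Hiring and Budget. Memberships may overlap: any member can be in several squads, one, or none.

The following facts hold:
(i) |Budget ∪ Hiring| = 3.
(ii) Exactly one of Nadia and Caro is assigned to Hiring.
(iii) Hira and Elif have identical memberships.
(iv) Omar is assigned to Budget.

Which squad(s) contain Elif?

Elif: none

From (iv): Omar ∈ Budget.
Suppose Elif ∈ Hiring: no assignment then satisfies all the clues, so Elif ∉ Hiring.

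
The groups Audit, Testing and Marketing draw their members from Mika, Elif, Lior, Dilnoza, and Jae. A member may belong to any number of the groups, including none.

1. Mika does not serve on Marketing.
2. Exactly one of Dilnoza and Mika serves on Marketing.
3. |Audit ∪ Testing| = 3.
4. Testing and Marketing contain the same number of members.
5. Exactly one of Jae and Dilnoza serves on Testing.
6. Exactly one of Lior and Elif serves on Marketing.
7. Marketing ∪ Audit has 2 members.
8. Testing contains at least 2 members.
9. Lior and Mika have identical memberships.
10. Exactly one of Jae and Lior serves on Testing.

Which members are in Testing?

From (1): Mika ∉ Marketing.
(2) (exactly one): Dilnoza ∈ Marketing.
(9): Lior matches Mika: Lior ∉ Marketing.
(6) (exactly one): Elif ∈ Marketing.
Suppose Mika ∈ Testing: no assignment then satisfies all the clues, so Mika ∉ Testing.

Testing = {Elif, Jae}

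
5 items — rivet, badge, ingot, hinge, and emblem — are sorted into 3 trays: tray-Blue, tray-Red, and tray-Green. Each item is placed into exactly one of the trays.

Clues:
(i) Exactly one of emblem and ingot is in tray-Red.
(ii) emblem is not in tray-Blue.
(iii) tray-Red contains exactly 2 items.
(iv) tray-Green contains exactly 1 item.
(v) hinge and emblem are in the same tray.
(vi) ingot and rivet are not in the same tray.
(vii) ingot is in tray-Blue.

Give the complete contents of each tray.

tray-Blue = {badge, ingot}; tray-Red = {emblem, hinge}; tray-Green = {rivet}

From (ii): emblem ∉ tray-Blue.
From (vii): ingot ∈ tray-Blue.
(i) (exactly one): emblem ∈ tray-Red.
(v): hinge matches emblem: hinge ∉ tray-Blue.
(v): hinge matches emblem: hinge ∈ tray-Red.
(vi): rivet ∉ tray-Blue.
(iii): tray-Red already has 2, so the rest are out.
Only one tray left: rivet ∈ tray-Green.
(iv): tray-Green already has 1, so the rest are out.
Only one tray left: badge ∈ tray-Blue.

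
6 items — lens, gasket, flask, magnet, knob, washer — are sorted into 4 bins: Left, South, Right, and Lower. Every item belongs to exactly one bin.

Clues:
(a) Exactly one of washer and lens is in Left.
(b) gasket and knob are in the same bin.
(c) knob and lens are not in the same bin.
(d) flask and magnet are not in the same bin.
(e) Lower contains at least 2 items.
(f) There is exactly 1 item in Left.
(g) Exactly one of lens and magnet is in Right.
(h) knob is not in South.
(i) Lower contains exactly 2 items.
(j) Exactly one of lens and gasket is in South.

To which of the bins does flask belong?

From (h): knob ∉ South.
(b): gasket matches knob: gasket ∉ South.
(j) (exactly one): lens ∈ South.
(a) (exactly one): washer ∈ Left.
(f): Left already has 1, so the rest are out.
(g) (exactly one): magnet ∈ Right.
(d): flask ∉ Right.
Suppose flask ∉ South: no assignment then satisfies all the clues, so flask ∈ South.

flask: South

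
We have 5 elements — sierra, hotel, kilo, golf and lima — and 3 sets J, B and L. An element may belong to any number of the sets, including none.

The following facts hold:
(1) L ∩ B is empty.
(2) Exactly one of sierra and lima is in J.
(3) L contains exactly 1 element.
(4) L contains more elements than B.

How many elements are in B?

0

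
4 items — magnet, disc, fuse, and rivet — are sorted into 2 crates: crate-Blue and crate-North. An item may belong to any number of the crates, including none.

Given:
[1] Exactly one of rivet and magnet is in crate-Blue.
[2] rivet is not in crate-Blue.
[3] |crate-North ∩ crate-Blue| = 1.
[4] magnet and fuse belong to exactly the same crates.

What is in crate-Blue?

crate-Blue = {disc, fuse, magnet}

From (2): rivet ∉ crate-Blue.
(1) (exactly one): magnet ∈ crate-Blue.
(4): fuse matches magnet: fuse ∈ crate-Blue.
Suppose disc ∉ crate-Blue: no assignment then satisfies all the clues, so disc ∈ crate-Blue.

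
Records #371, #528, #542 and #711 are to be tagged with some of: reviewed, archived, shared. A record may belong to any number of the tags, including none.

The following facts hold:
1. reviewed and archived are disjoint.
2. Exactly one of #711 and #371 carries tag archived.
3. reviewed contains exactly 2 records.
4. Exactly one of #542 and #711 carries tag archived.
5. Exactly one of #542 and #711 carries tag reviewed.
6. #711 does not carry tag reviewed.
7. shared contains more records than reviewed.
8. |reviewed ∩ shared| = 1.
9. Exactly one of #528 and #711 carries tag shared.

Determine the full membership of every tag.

From (6): #711 ∉ reviewed.
(5) (exactly one): #542 ∈ reviewed.
(1) (disjoint): #542 ∉ archived.
(4) (exactly one): #711 ∈ archived.
(2) (exactly one): #371 ∉ archived.
Suppose #371 ∈ reviewed: no assignment then satisfies all the clues, so #371 ∉ reviewed.

reviewed = {#528, #542}; archived = {#711}; shared = {#371, #542, #711}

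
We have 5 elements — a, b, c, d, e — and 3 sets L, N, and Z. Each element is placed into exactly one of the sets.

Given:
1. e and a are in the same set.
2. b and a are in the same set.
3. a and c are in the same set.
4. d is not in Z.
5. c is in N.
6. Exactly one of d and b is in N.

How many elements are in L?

1

From (4): d ∉ Z.
From (5): c ∈ N.
(3): a matches c: a ∉ L.
(3): a matches c: a ∈ N.
(1): e matches a: e ∉ L.
(1): e matches a: e ∈ N.
(2): b matches a: b ∉ L.
(2): b matches a: b ∈ N.
(6) (exactly one): d ∉ N.
Only one set left: d ∈ L.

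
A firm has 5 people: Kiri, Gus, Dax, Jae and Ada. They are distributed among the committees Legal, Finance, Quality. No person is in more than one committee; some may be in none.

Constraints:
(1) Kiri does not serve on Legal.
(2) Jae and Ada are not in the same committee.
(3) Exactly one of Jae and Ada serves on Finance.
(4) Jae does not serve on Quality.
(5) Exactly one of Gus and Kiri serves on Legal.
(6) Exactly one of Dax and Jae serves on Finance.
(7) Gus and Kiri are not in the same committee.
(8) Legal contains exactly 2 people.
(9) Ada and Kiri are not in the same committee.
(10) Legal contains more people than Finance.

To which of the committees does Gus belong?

From (1): Kiri ∉ Legal.
From (4): Jae ∉ Quality.
(5) (exactly one): Gus ∈ Legal.

Gus: Legal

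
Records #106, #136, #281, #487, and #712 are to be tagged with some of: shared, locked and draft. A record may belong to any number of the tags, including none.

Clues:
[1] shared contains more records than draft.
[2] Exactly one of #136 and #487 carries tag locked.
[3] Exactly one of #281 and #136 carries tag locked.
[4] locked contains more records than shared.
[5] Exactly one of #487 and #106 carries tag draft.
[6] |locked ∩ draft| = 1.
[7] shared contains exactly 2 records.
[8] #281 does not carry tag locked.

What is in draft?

From (8): #281 ∉ locked.
(3) (exactly one): #136 ∈ locked.
(2) (exactly one): #487 ∉ locked.
Suppose #106 ∉ draft: no assignment then satisfies all the clues, so #106 ∈ draft.

draft = {#106}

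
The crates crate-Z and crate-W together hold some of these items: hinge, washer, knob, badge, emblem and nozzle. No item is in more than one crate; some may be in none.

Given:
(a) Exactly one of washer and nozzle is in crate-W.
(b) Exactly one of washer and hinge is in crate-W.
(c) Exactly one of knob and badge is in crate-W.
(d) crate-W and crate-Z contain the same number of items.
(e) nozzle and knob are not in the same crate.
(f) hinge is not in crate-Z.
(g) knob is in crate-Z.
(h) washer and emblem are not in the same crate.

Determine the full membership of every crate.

crate-Z = {emblem, knob}; crate-W = {badge, washer}

From (f): hinge ∉ crate-Z.
From (g): knob ∈ crate-Z.
(c) (exactly one): badge ∈ crate-W.
(e): nozzle ∉ crate-Z.
Suppose hinge ∈ crate-W: no assignment then satisfies all the clues, so hinge ∉ crate-W.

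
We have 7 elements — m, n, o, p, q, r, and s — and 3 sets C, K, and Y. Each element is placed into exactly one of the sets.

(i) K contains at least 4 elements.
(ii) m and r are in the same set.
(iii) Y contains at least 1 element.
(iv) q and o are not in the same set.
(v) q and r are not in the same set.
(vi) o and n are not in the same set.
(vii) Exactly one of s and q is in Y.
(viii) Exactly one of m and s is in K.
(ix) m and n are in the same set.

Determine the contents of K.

K = {m, n, p, r}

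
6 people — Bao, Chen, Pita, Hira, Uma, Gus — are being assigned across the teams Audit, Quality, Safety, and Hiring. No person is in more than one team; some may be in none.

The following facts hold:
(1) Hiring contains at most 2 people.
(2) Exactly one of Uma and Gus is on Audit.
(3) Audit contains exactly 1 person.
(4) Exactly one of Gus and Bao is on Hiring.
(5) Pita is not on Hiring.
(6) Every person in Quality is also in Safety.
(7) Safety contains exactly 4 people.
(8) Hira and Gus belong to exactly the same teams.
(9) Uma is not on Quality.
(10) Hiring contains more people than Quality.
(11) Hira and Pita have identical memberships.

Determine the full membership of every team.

From (5): Pita ∉ Hiring.
From (9): Uma ∉ Quality.
(11): Hira matches Pita: Hira ∉ Hiring.
(8): Gus matches Hira: Gus ∉ Hiring.
(4) (exactly one): Bao ∈ Hiring.
Suppose Chen ∈ Audit: no assignment then satisfies all the clues, so Chen ∉ Audit.

Audit = {Uma}; Quality = {}; Safety = {Chen, Gus, Hira, Pita}; Hiring = {Bao}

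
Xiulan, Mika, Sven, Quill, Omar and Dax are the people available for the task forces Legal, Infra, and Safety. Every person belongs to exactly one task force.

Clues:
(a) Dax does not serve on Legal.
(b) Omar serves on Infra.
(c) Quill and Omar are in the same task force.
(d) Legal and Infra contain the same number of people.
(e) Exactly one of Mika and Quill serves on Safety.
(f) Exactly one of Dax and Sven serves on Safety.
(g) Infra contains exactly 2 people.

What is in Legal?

Legal = {Sven, Xiulan}

From (a): Dax ∉ Legal.
From (b): Omar ∈ Infra.
(c): Quill matches Omar: Quill ∉ Legal.
(c): Quill matches Omar: Quill ∈ Infra.
(e) (exactly one): Mika ∈ Safety.
(g): Infra already has 2, so the rest are out.
Only one task force left: Dax ∈ Safety.
(f) (exactly one): Sven ∉ Safety.
Only one task force left: Sven ∈ Legal.
Suppose Xiulan ∉ Legal: no assignment then satisfies all the clues, so Xiulan ∈ Legal.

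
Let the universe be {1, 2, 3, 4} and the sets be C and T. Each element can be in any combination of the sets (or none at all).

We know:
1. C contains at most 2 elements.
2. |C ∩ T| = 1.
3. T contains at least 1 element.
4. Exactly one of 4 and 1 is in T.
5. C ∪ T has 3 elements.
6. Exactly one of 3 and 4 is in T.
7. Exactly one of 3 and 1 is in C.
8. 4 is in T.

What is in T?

T = {2, 4}

From (8): 4 ∈ T.
(4) (exactly one): 1 ∉ T.
(6) (exactly one): 3 ∉ T.
Suppose 2 ∉ T: no assignment then satisfies all the clues, so 2 ∈ T.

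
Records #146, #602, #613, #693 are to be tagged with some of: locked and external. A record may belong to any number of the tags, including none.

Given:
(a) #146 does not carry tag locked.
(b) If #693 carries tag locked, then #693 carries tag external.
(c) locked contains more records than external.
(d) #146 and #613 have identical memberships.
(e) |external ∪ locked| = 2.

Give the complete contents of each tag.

locked = {#602, #693}; external = {#693}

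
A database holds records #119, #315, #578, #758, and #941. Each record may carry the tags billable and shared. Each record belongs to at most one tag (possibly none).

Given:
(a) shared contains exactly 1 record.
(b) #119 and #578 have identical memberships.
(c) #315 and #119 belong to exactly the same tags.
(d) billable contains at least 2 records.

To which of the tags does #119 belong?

#119: billable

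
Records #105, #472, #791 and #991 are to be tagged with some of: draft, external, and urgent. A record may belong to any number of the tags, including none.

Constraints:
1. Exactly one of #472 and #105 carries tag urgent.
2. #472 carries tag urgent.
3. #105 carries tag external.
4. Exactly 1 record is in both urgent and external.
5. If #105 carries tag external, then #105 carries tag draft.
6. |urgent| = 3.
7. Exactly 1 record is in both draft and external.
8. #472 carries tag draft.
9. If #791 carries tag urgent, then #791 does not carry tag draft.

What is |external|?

2

From (2): #472 ∈ urgent.
From (3): #105 ∈ external.
From (8): #472 ∈ draft.
(1) (exactly one): #105 ∉ urgent.
(5): #105 ∈ draft.
(6): only 3 candidates remain for urgent, so all are in.
(9): #791 ∉ draft.
Suppose #472 ∈ external: no assignment then satisfies all the clues, so #472 ∉ external.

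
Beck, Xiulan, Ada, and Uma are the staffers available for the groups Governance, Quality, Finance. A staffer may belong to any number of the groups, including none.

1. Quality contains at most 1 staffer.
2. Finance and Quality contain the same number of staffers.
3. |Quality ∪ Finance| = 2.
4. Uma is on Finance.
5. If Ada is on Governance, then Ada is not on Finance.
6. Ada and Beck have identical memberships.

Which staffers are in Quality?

Quality = {Xiulan}

From (4): Uma ∈ Finance.
Suppose Beck ∈ Quality: no assignment then satisfies all the clues, so Beck ∉ Quality.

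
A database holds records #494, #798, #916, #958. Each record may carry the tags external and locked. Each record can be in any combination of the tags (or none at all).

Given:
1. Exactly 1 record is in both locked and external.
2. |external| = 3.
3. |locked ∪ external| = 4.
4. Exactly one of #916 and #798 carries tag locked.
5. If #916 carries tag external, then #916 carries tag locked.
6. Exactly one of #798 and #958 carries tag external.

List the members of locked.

locked = {#916, #958}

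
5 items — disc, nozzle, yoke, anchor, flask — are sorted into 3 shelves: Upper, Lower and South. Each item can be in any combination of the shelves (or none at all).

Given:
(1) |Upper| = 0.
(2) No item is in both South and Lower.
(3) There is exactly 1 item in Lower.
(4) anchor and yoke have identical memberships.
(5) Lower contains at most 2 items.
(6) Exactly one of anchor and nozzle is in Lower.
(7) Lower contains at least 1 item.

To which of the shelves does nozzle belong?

nozzle: Lower

(1): Upper already has 0, so the rest are out.
Suppose nozzle ∉ Lower: no assignment then satisfies all the clues, so nozzle ∈ Lower.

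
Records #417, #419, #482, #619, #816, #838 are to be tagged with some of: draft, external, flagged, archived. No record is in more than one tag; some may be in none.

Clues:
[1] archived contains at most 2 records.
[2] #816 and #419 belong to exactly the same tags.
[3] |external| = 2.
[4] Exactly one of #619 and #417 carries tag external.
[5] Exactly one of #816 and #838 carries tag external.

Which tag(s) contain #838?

#838: external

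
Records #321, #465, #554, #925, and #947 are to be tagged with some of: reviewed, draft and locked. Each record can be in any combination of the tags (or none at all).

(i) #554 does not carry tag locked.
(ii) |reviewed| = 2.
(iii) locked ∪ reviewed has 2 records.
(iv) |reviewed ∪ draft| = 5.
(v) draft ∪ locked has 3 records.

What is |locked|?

0

From (i): #554 ∉ locked.
Suppose #321 ∈ locked: no assignment then satisfies all the clues, so #321 ∉ locked.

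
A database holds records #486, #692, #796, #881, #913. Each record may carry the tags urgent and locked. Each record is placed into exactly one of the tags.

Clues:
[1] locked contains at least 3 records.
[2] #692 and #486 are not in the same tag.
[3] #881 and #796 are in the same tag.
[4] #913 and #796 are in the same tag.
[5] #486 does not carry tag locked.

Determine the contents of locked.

locked = {#692, #796, #881, #913}

From (5): #486 ∉ locked.
Only one tag left: #486 ∈ urgent.
(2): #692 ∉ urgent.
Only one tag left: #692 ∈ locked.
Suppose #796 ∉ locked: no assignment then satisfies all the clues, so #796 ∈ locked.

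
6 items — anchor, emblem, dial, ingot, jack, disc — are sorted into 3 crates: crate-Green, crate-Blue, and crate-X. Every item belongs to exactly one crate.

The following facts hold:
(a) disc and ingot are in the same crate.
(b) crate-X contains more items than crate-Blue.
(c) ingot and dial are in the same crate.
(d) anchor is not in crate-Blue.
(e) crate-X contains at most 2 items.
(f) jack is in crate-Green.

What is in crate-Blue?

From (d): anchor ∉ crate-Blue.
From (f): jack ∈ crate-Green.
Suppose emblem ∈ crate-Blue: no assignment then satisfies all the clues, so emblem ∉ crate-Blue.

crate-Blue = {}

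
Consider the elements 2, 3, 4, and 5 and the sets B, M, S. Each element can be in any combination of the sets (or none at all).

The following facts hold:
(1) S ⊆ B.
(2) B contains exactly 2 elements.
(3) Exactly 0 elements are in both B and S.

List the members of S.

S = {}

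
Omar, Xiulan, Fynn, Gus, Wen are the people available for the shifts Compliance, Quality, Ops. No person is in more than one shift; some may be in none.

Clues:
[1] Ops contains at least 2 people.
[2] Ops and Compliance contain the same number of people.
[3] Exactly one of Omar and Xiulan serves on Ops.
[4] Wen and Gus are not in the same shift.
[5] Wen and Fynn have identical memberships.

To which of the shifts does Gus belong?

Gus: Ops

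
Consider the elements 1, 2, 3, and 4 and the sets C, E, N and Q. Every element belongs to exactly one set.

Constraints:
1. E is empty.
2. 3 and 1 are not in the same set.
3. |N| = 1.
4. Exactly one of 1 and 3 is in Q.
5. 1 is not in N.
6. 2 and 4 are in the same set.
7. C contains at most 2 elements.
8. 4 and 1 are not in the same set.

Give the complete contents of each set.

C = {2, 4}; E = {}; N = {3}; Q = {1}

From (5): 1 ∉ N.
(1): E already has 0, so the rest are out.
Suppose 1 ∈ C: no assignment then satisfies all the clues, so 1 ∉ C.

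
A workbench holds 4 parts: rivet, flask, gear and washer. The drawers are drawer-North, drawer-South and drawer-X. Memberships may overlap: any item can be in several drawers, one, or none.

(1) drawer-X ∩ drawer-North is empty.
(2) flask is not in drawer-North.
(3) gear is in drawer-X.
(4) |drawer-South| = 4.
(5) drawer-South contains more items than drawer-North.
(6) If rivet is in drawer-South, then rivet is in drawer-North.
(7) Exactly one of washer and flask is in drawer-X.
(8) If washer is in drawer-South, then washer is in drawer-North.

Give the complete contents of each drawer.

From (2): flask ∉ drawer-North.
From (3): gear ∈ drawer-X.
(1) (disjoint): gear ∉ drawer-North.
(4): only 4 candidates remain for drawer-South, so all are in.
(6): rivet ∈ drawer-North.
(8): washer ∈ drawer-North.
(1) (disjoint): rivet ∉ drawer-X.
(1) (disjoint): washer ∉ drawer-X.
(7) (exactly one): flask ∈ drawer-X.

drawer-North = {rivet, washer}; drawer-South = {flask, gear, rivet, washer}; drawer-X = {flask, gear}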